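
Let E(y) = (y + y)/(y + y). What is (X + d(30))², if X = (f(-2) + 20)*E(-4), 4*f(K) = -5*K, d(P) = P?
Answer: 11025/4 ≈ 2756.3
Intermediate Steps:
f(K) = -5*K/4 (f(K) = (-5*K)/4 = -5*K/4)
E(y) = 1 (E(y) = (2*y)/((2*y)) = (2*y)*(1/(2*y)) = 1)
X = 45/2 (X = (-5/4*(-2) + 20)*1 = (5/2 + 20)*1 = (45/2)*1 = 45/2 ≈ 22.500)
(X + d(30))² = (45/2 + 30)² = (105/2)² = 11025/4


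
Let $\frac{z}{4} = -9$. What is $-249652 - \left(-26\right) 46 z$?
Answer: $-292708$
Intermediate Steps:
$z = -36$ ($z = 4 \left(-9\right) = -36$)
$-249652 - \left(-26\right) 46 z = -249652 - \left(-26\right) 46 \left(-36\right) = -249652 - \left(-1196\right) \left(-36\right) = -249652 - 43056 = -292708$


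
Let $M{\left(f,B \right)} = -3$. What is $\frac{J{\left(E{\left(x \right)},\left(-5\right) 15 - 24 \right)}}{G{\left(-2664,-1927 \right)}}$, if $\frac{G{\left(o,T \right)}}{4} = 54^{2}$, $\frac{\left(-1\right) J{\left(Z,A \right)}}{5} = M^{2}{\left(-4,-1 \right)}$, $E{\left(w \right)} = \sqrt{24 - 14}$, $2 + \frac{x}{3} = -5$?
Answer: $- \frac{5}{1296} \approx -0.003858$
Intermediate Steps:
$x = -21$ ($x = -6 + 3 \left(-5\right) = -6 - 15 = -21$)
$E{\left(w \right)} = \sqrt{10}$
$J{\left(Z,A \right)} = -45$ ($J{\left(Z,A \right)} = - 5 \left(-3\right)^{2} = \left(-5\right) 9 = -45$)
$G{\left(o,T \right)} = 11664$ ($G{\left(o,T \right)} = 4 \cdot 54^{2} = 4 \cdot 2916 = 11664$)
$\frac{J{\left(E{\left(x \right)},\left(-5\right) 15 - 24 \right)}}{G{\left(-2664,-1927 \right)}} = - \frac{45}{11664} = \left(-45\right) \frac{1}{11664} = - \frac{5}{1296}$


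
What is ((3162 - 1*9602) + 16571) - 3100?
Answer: 7031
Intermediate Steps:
((3162 - 1*9602) + 16571) - 3100 = ((3162 - 9602) + 16571) - 3100 = (-6440 + 16571) - 3100 = 10131 - 3100 = 7031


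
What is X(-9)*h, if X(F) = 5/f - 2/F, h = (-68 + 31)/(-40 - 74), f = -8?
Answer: -1073/8208 ≈ -0.13073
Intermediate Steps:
h = 37/114 (h = -37/(-114) = -37*(-1/114) = 37/114 ≈ 0.32456)
X(F) = -5/8 - 2/F (X(F) = 5/(-8) - 2/F = 5*(-⅛) - 2/F = -5/8 - 2/F)
X(-9)*h = (-5/8 - 2/(-9))*(37/114) = (-5/8 - 2*(-⅑))*(37/114) = (-5/8 + 2/9)*(37/114) = -29/72*37/114 = -1073/8208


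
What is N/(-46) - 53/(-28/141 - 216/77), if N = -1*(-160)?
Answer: 10625723/750076 ≈ 14.166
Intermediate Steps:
N = 160
N/(-46) - 53/(-28/141 - 216/77) = 160/(-46) - 53/(-28/141 - 216/77) = 160*(-1/46) - 53/(-28*1/141 - 216*1/77) = -80/23 - 53/(-28/141 - 216/77) = -80/23 - 53/(-32612/10857) = -80/23 - 53*(-10857/32612) = -80/23 + 575421/32612 = 10625723/750076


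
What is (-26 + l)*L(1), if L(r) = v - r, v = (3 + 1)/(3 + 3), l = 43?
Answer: -17/3 ≈ -5.6667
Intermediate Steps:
v = ⅔ (v = 4/6 = 4*(⅙) = ⅔ ≈ 0.66667)
L(r) = ⅔ - r
(-26 + l)*L(1) = (-26 + 43)*(⅔ - 1*1) = 17*(⅔ - 1) = 17*(-⅓) = -17/3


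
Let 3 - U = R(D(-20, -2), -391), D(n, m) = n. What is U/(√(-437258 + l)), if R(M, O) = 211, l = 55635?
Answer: 208*I*√381623/381623 ≈ 0.3367*I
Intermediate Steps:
U = -208 (U = 3 - 1*211 = 3 - 211 = -208)
U/(√(-437258 + l)) = -208/√(-437258 + 55635) = -208*(-I*√381623/381623) = -(-208)*I*√381623/381623 = 208*I*√381623/381623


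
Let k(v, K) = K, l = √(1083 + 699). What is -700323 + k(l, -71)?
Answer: -700394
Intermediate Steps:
l = 9*√22 (l = √1782 = 9*√22 ≈ 42.214)
-700323 + k(l, -71) = -700323 - 71 = -700394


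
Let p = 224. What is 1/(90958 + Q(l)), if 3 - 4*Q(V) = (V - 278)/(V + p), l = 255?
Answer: 479/43569247 ≈ 1.0994e-5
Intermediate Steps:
Q(V) = 3/4 - (-278 + V)/(4*(224 + V)) (Q(V) = 3/4 - (V - 278)/(4*(V + 224)) = 3/4 - (-278 + V)/(4*(224 + V)))
1/(90958 + Q(l)) = 1/(90958 + (475 + 255)/(2*(224 + 255))) = 1/(90958 + (1/2)*730/479) = 1/(90958 + (1/2)*(1/479)*730) = 1/(90958 + 365/479) = 1/(43569247/479) = 479/43569247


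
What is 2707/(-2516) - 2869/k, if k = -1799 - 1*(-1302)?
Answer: 5873025/1250452 ≈ 4.6967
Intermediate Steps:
k = -497 (k = -1799 + 1302 = -497)
2707/(-2516) - 2869/k = 2707/(-2516) - 2869/(-497) = 2707*(-1/2516) - 2869*(-1/497) = -2707/2516 + 2869/497 = 5873025/1250452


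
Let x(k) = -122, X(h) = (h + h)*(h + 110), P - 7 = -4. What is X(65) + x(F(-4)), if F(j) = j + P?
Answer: 22628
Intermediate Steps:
P = 3 (P = 7 - 4 = 3)
X(h) = 2*h*(110 + h) (X(h) = (2*h)*(110 + h) = 2*h*(110 + h))
F(j) = 3 + j (F(j) = j + 3 = 3 + j)
X(65) + x(F(-4)) = 2*65*(110 + 65) - 122 = 2*65*175 - 122 = 22750 - 122 = 22628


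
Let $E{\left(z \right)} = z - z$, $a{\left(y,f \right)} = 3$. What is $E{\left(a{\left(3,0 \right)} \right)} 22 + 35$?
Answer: $35$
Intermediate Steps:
$E{\left(z \right)} = 0$
$E{\left(a{\left(3,0 \right)} \right)} 22 + 35 = 0 \cdot 22 + 35 = 0 + 35 = 35$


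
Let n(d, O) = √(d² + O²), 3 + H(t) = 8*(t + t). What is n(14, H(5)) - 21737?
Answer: -21737 + 35*√5 ≈ -21659.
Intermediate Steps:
H(t) = -3 + 16*t (H(t) = -3 + 8*(t + t) = -3 + 8*(2*t) = -3 + 16*t)
n(d, O) = √(O² + d²)
n(14, H(5)) - 21737 = √((-3 + 16*5)² + 14²) - 21737 = √((-3 + 80)² + 196) - 21737 = √(77² + 196) - 21737 = √(5929 + 196) - 21737 = √6125 - 21737 = 35*√5 - 21737 = -21737 + 35*√5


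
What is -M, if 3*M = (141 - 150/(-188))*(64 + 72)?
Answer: -302124/47 ≈ -6428.2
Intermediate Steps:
M = 302124/47 (M = ((141 - 150/(-188))*(64 + 72))/3 = ((141 - 150*(-1)/188)*136)/3 = ((141 - 1*(-75/94))*136)/3 = ((141 + 75/94)*136)/3 = ((13329/94)*136)/3 = (⅓)*(906372/47) = 302124/47 ≈ 6428.2)
-M = -1*302124/47 = -302124/47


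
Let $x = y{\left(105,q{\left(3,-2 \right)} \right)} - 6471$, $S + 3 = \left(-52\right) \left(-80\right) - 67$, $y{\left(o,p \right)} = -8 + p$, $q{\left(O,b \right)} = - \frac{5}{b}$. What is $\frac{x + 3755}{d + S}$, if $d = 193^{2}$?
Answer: $- \frac{5443}{82678} \approx -0.065834$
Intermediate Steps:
$S = 4090$ ($S = -3 - -4093 = -3 + \left(4160 - 67\right) = -3 + 4093 = 4090$)
$d = 37249$
$x = - \frac{12953}{2}$ ($x = \left(-8 - \frac{5}{-2}\right) - 6471 = \left(-8 - - \frac{5}{2}\right) - 6471 = \left(-8 + \frac{5}{2}\right) - 6471 = - \frac{11}{2} - 6471 = - \frac{12953}{2} \approx -6476.5$)
$\frac{x + 3755}{d + S} = \frac{- \frac{12953}{2} + 3755}{37249 + 4090} = - \frac{5443}{2 \cdot 41339} = \left(- \frac{5443}{2}\right) \frac{1}{41339} = - \frac{5443}{82678}$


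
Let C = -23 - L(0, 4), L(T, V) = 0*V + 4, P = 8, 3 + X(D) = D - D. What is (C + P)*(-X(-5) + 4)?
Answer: -133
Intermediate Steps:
X(D) = -3 (X(D) = -3 + (D - D) = -3 + 0 = -3)
L(T, V) = 4 (L(T, V) = 0 + 4 = 4)
C = -27 (C = -23 - 1*4 = -23 - 4 = -27)
(C + P)*(-X(-5) + 4) = (-27 + 8)*(-1*(-3) + 4) = -19*(3 + 4) = -19*7 = -133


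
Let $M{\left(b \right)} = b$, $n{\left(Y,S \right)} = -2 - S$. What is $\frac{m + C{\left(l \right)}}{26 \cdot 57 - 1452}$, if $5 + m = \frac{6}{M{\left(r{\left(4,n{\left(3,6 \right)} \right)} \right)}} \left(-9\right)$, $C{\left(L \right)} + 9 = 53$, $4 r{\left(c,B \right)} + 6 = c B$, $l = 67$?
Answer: $\frac{283}{190} \approx 1.4895$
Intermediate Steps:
$r{\left(c,B \right)} = - \frac{3}{2} + \frac{B c}{4}$ ($r{\left(c,B \right)} = - \frac{3}{2} + \frac{c B}{4} = - \frac{3}{2} + \frac{B c}{4}$)
$C{\left(L \right)} = 44$ ($C{\left(L \right)} = -9 + 53 = 44$)
$m = \frac{13}{19}$ ($m = -5 + \frac{6}{- \frac{3}{2} + \frac{1}{4} \left(-2 - 6\right) 4} \left(-9\right) = -5 + \frac{6}{- \frac{3}{2} + \frac{1}{4} \left(-8\right) 4} \left(-9\right) = -5 + \frac{6}{- \frac{3}{2} - 8} \left(-9\right) = -5 + \frac{6}{- \frac{19}{2}} \left(-9\right) = -5 + 6 \left(- \frac{2}{19}\right) \left(-9\right) = -5 - - \frac{108}{19} = -5 + \frac{108}{19} = \frac{13}{19} \approx 0.68421$)
$\frac{m + C{\left(l \right)}}{26 \cdot 57 - 1452} = \frac{\frac{13}{19} + 44}{26 \cdot 57 - 1452} = \frac{849}{19 \left(1482 - 1452\right)} = \frac{849}{19 \cdot 30} = \frac{849}{19} \cdot \frac{1}{30} = \frac{283}{190}$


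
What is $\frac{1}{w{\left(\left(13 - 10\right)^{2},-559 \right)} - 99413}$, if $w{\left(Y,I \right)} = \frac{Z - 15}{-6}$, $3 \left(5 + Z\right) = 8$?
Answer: $- \frac{9}{894691} \approx -1.0059 \cdot 10^{-5}$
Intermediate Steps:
$Z = - \frac{7}{3}$ ($Z = -5 + \frac{1}{3} \cdot 8 = -5 + \frac{8}{3} = - \frac{7}{3} \approx -2.3333$)
$w{\left(Y,I \right)} = \frac{26}{9}$ ($w{\left(Y,I \right)} = \frac{- \frac{7}{3} - 15}{-6} = \left(- \frac{1}{6}\right) \left(- \frac{52}{3}\right) = \frac{26}{9}$)
$\frac{1}{w{\left(\left(13 - 10\right)^{2},-559 \right)} - 99413} = \frac{1}{\frac{26}{9} - 99413} = \frac{1}{- \frac{894691}{9}} = - \frac{9}{894691}$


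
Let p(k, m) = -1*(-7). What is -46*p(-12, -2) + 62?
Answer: -260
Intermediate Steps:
p(k, m) = 7
-46*p(-12, -2) + 62 = -46*7 + 62 = -322 + 62 = -260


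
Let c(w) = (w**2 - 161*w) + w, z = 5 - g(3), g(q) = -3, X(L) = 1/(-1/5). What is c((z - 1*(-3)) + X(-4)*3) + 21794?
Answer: 22450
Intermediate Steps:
X(L) = -5 (X(L) = 1/(-1*1/5) = 1/(-1/5) = -5)
z = 8 (z = 5 - 1*(-3) = 5 + 3 = 8)
c(w) = w**2 - 160*w
c((z - 1*(-3)) + X(-4)*3) + 21794 = ((8 - 1*(-3)) - 5*3)*(-160 + ((8 - 1*(-3)) - 5*3)) + 21794 = ((8 + 3) - 15)*(-160 + ((8 + 3) - 15)) + 21794 = (11 - 15)*(-160 + (11 - 15)) + 21794 = -4*(-160 - 4) + 21794 = -4*(-164) + 21794 = 656 + 21794 = 22450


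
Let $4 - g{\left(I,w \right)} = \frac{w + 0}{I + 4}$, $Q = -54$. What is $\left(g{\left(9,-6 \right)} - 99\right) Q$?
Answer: $\frac{66366}{13} \approx 5105.1$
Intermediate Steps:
$g{\left(I,w \right)} = 4 - \frac{w}{4 + I}$ ($g{\left(I,w \right)} = 4 - \frac{w + 0}{I + 4} = 4 - \frac{w}{4 + I}$)
$\left(g{\left(9,-6 \right)} - 99\right) Q = \left(\frac{16 - -6 + 4 \cdot 9}{4 + 9} - 99\right) \left(-54\right) = \left(\frac{16 + 6 + 36}{13} - 99\right) \left(-54\right) = \left(\frac{1}{13} \cdot 58 - 99\right) \left(-54\right) = \left(\frac{58}{13} - 99\right) \left(-54\right) = \left(- \frac{1229}{13}\right) \left(-54\right) = \frac{66366}{13}$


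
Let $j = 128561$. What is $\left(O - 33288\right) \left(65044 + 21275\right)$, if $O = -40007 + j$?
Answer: $4770505854$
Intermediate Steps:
$O = 88554$ ($O = -40007 + 128561 = 88554$)
$\left(O - 33288\right) \left(65044 + 21275\right) = \left(88554 - 33288\right) \left(65044 + 21275\right) = 55266 \cdot 86319 = 4770505854$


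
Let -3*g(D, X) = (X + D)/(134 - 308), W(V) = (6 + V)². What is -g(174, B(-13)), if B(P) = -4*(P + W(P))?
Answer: -5/87 ≈ -0.057471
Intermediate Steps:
B(P) = -4*P - 4*(6 + P)² (B(P) = -4*(P + (6 + P)²) = -4*P - 4*(6 + P)²)
g(D, X) = D/522 + X/522 (g(D, X) = -(X + D)/(3*(134 - 308)) = -(D + X)/(3*(-174)) = -(D + X)*(-1)/(3*174) = -(-D/174 - X/174)/3 = D/522 + X/522)
-g(174, B(-13)) = -((1/522)*174 + (-4*(-13) - 4*(6 - 13)²)/522) = -(⅓ + (52 - 4*(-7)²)/522) = -(⅓ + (52 - 4*49)/522) = -(⅓ + (52 - 196)/522) = -(⅓ + (1/522)*(-144)) = -(⅓ - 8/29) = -1*5/87 = -5/87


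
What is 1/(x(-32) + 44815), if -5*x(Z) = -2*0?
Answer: 1/44815 ≈ 2.2314e-5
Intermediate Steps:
x(Z) = 0 (x(Z) = -(-2)*0/5 = -1/5*0 = 0)
1/(x(-32) + 44815) = 1/(0 + 44815) = 1/44815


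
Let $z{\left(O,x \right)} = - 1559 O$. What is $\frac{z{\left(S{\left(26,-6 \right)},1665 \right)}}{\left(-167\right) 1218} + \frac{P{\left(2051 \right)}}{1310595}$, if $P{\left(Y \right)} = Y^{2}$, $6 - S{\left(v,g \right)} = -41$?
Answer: $\frac{317226370147}{88860962190} \approx 3.5699$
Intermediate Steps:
$S{\left(v,g \right)} = 47$ ($S{\left(v,g \right)} = 6 - -41 = 6 + 41 = 47$)
$\frac{z{\left(S{\left(26,-6 \right)},1665 \right)}}{\left(-167\right) 1218} + \frac{P{\left(2051 \right)}}{1310595} = \frac{\left(-1559\right) 47}{\left(-167\right) 1218} + \frac{2051^{2}}{1310595} = - \frac{73273}{-203406} + 4206601 \cdot \frac{1}{1310595} = \left(-73273\right) \left(- \frac{1}{203406}\right) + \frac{4206601}{1310595} = \frac{73273}{203406} + \frac{4206601}{1310595} = \frac{317226370147}{88860962190}$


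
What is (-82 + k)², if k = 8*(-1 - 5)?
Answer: 16900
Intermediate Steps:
k = -48 (k = 8*(-6) = -48)
(-82 + k)² = (-82 - 48)² = (-130)² = 16900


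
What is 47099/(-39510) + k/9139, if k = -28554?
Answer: -1558606301/361081890 ≈ -4.3165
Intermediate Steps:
47099/(-39510) + k/9139 = 47099/(-39510) - 28554/9139 = 47099*(-1/39510) - 28554*1/9139 = -47099/39510 - 28554/9139 = -1558606301/361081890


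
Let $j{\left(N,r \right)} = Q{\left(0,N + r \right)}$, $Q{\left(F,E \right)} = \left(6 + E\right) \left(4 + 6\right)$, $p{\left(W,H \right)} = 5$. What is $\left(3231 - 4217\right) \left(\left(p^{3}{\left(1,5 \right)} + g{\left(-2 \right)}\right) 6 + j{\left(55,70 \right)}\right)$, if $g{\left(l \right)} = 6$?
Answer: $-2066656$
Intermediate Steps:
$Q{\left(F,E \right)} = 60 + 10 E$ ($Q{\left(F,E \right)} = \left(6 + E\right) 10 = 60 + 10 E$)
$j{\left(N,r \right)} = 60 + 10 N + 10 r$ ($j{\left(N,r \right)} = 60 + 10 \left(N + r\right) = 60 + \left(10 N + 10 r\right) = 60 + 10 N + 10 r$)
$\left(3231 - 4217\right) \left(\left(p^{3}{\left(1,5 \right)} + g{\left(-2 \right)}\right) 6 + j{\left(55,70 \right)}\right) = \left(3231 - 4217\right) \left(\left(5^{3} + 6\right) 6 + \left(60 + 10 \cdot 55 + 10 \cdot 70\right)\right) = - 986 \left(\left(125 + 6\right) 6 + \left(60 + 550 + 700\right)\right) = - 986 \left(131 \cdot 6 + 1310\right) = - 986 \left(786 + 1310\right) = \left(-986\right) 2096 = -2066656$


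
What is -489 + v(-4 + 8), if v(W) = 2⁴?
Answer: -473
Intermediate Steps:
v(W) = 16
-489 + v(-4 + 8) = -489 + 16 = -473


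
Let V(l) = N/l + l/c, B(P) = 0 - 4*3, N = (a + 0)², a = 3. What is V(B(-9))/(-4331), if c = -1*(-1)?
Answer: 51/17324 ≈ 0.0029439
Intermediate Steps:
N = 9 (N = (3 + 0)² = 3² = 9)
c = 1
B(P) = -12 (B(P) = 0 - 12 = -12)
V(l) = l + 9/l (V(l) = 9/l + l/1 = 9/l + l*1 = 9/l + l = l + 9/l)
V(B(-9))/(-4331) = (-12 + 9/(-12))/(-4331) = (-12 + 9*(-1/12))*(-1/4331) = (-12 - ¾)*(-1/4331) = -51/4*(-1/4331) = 51/17324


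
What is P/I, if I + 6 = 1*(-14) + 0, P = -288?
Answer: 72/5 ≈ 14.400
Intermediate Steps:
I = -20 (I = -6 + (1*(-14) + 0) = -6 + (-14 + 0) = -6 - 14 = -20)
P/I = -288/(-20) = -288*(-1/20) = 72/5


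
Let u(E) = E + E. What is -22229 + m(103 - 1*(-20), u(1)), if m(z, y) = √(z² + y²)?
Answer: -22229 + √15133 ≈ -22106.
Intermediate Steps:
u(E) = 2*E
m(z, y) = √(y² + z²)
-22229 + m(103 - 1*(-20), u(1)) = -22229 + √((2*1)² + (103 - 1*(-20))²) = -22229 + √(2² + (103 + 20)²) = -22229 + √(4 + 123²) = -22229 + √(4 + 15129) = -22229 + √15133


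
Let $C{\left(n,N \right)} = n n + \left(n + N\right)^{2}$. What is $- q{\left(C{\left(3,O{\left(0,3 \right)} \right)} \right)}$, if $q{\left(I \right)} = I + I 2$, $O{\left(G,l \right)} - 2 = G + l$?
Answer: $-219$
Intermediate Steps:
$O{\left(G,l \right)} = 2 + G + l$ ($O{\left(G,l \right)} = 2 + \left(G + l\right) = 2 + G + l$)
$C{\left(n,N \right)} = n^{2} + \left(N + n\right)^{2}$
$q{\left(I \right)} = 3 I$ ($q{\left(I \right)} = I + 2 I = 3 I$)
$- q{\left(C{\left(3,O{\left(0,3 \right)} \right)} \right)} = - 3 \left(3^{2} + \left(\left(2 + 0 + 3\right) + 3\right)^{2}\right) = - 3 \left(9 + \left(5 + 3\right)^{2}\right) = - 3 \left(9 + 8^{2}\right) = - 3 \left(9 + 64\right) = - 3 \cdot 73 = \left(-1\right) 219 = -219$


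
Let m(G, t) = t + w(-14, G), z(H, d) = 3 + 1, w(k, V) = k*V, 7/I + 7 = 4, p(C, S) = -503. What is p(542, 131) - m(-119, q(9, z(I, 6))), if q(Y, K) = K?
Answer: -2173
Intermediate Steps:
I = -7/3 (I = 7/(-7 + 4) = 7/(-3) = 7*(-⅓) = -7/3 ≈ -2.3333)
w(k, V) = V*k
z(H, d) = 4
m(G, t) = t - 14*G (m(G, t) = t + G*(-14) = t - 14*G)
p(542, 131) - m(-119, q(9, z(I, 6))) = -503 - (4 - 14*(-119)) = -503 - (4 + 1666) = -503 - 1*1670 = -503 - 1670 = -2173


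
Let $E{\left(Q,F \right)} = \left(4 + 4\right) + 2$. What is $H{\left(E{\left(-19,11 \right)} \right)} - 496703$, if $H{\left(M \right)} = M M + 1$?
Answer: $-496602$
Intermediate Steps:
$E{\left(Q,F \right)} = 10$ ($E{\left(Q,F \right)} = 8 + 2 = 10$)
$H{\left(M \right)} = 1 + M^{2}$ ($H{\left(M \right)} = M^{2} + 1 = 1 + M^{2}$)
$H{\left(E{\left(-19,11 \right)} \right)} - 496703 = \left(1 + 10^{2}\right) - 496703 = \left(1 + 100\right) - 496703 = 101 - 496703 = -496602$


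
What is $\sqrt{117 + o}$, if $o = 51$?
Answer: $2 \sqrt{42} \approx 12.961$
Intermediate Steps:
$\sqrt{117 + o} = \sqrt{117 + 51} = \sqrt{168} = 2 \sqrt{42}$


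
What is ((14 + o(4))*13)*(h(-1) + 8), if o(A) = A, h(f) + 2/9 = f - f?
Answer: 1820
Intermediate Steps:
h(f) = -2/9 (h(f) = -2/9 + (f - f) = -2/9 + 0 = -2/9)
((14 + o(4))*13)*(h(-1) + 8) = ((14 + 4)*13)*(-2/9 + 8) = (18*13)*(70/9) = 234*(70/9) = 1820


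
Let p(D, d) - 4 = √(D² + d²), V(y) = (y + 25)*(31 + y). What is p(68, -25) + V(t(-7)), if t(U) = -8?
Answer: 395 + √5249 ≈ 467.45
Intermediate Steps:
V(y) = (25 + y)*(31 + y)
p(D, d) = 4 + √(D² + d²)
p(68, -25) + V(t(-7)) = (4 + √(68² + (-25)²)) + (775 + (-8)² + 56*(-8)) = (4 + √(4624 + 625)) + (775 + 64 - 448) = (4 + √5249) + 391 = 395 + √5249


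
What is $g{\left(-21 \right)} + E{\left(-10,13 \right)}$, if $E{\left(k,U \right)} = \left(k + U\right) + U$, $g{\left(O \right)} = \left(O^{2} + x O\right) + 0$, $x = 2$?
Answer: $415$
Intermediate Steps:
$g{\left(O \right)} = O^{2} + 2 O$ ($g{\left(O \right)} = \left(O^{2} + 2 O\right) + 0 = O^{2} + 2 O$)
$E{\left(k,U \right)} = k + 2 U$ ($E{\left(k,U \right)} = \left(U + k\right) + U = k + 2 U$)
$g{\left(-21 \right)} + E{\left(-10,13 \right)} = - 21 \left(2 - 21\right) + \left(-10 + 2 \cdot 13\right) = \left(-21\right) \left(-19\right) + \left(-10 + 26\right) = 399 + 16 = 415$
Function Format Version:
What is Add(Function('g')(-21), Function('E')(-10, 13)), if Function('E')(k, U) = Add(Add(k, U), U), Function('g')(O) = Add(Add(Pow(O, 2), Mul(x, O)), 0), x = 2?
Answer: 415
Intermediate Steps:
Function('g')(O) = Add(Pow(O, 2), Mul(2, O)) (Function('g')(O) = Add(Add(Pow(O, 2), Mul(2, O)), 0) = Add(Pow(O, 2), Mul(2, O)))
Function('E')(k, U) = Add(k, Mul(2, U)) (Function('E')(k, U) = Add(Add(U, k), U) = Add(k, Mul(2, U)))
Add(Function('g')(-21), Function('E')(-10, 13)) = Add(Mul(-21, Add(2, -21)), Add(-10, Mul(2, 13))) = Add(Mul(-21, -19), Add(-10, 26)) = Add(399, 16) = 415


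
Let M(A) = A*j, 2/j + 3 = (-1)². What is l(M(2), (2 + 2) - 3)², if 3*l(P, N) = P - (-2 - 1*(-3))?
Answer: 1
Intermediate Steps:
j = -1 (j = 2/(-3 + (-1)²) = 2/(-3 + 1) = 2/(-2) = 2*(-½) = -1)
M(A) = -A (M(A) = A*(-1) = -A)
l(P, N) = -⅓ + P/3 (l(P, N) = (P - (-2 - 1*(-3)))/3 = (P - (-2 + 3))/3 = (P - 1*1)/3 = (P - 1)/3 = (-1 + P)/3 = -⅓ + P/3)
l(M(2), (2 + 2) - 3)² = (-⅓ + (-1*2)/3)² = (-⅓ + (⅓)*(-2))² = (-⅓ - ⅔)² = (-1)² = 1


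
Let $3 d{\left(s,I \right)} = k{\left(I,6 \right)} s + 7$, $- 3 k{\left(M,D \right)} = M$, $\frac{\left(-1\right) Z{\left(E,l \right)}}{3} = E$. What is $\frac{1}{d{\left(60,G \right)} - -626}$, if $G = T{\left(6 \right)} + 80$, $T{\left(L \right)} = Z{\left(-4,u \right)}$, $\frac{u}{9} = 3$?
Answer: $\frac{1}{15} \approx 0.066667$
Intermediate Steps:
$u = 27$ ($u = 9 \cdot 3 = 27$)
$Z{\left(E,l \right)} = - 3 E$
$k{\left(M,D \right)} = - \frac{M}{3}$
$T{\left(L \right)} = 12$ ($T{\left(L \right)} = \left(-3\right) \left(-4\right) = 12$)
$G = 92$ ($G = 12 + 80 = 92$)
$d{\left(s,I \right)} = \frac{7}{3} - \frac{I s}{9}$ ($d{\left(s,I \right)} = \frac{- \frac{I}{3} s + 7}{3} = \frac{- \frac{I s}{3} + 7}{3} = \frac{7 - \frac{I s}{3}}{3} = \frac{7}{3} - \frac{I s}{9}$)
$\frac{1}{d{\left(60,G \right)} - -626} = \frac{1}{\left(\frac{7}{3} - \frac{92}{9} \cdot 60\right) - -626} = \frac{1}{\left(\frac{7}{3} - \frac{1840}{3}\right) + 626} = \frac{1}{-611 + 626} = \frac{1}{15}$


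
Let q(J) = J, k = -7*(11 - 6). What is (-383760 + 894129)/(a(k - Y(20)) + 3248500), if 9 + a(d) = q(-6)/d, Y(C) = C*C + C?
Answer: 232217895/1478063411 ≈ 0.15711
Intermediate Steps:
k = -35 (k = -7*5 = -35)
Y(C) = C + C**2 (Y(C) = C**2 + C = C + C**2)
a(d) = -9 - 6/d
(-383760 + 894129)/(a(k - Y(20)) + 3248500) = (-383760 + 894129)/((-9 - 6/(-35 - 20*(1 + 20))) + 3248500) = 510369/((-9 - 6/(-35 - 20*21)) + 3248500) = 510369/((-9 - 6/(-35 - 1*420)) + 3248500) = 510369/((-9 - 6/(-35 - 420)) + 3248500) = 510369/((-9 - 6/(-455)) + 3248500) = 510369/((-9 - 6*(-1/455)) + 3248500) = 510369/((-9 + 6/455) + 3248500) = 510369/(-4089/455 + 3248500) = 510369/(1478063411/455) = 510369*(455/1478063411) = 232217895/1478063411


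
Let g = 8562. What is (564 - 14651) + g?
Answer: -5525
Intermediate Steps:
(564 - 14651) + g = (564 - 14651) + 8562 = -14087 + 8562 = -5525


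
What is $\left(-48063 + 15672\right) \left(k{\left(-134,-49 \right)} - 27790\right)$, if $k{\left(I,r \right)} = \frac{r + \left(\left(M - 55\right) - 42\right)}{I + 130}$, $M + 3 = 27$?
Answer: $\frac{1798315929}{2} \approx 8.9916 \cdot 10^{8}$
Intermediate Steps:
$M = 24$ ($M = -3 + 27 = 24$)
$k{\left(I,r \right)} = \frac{-73 + r}{130 + I}$ ($k{\left(I,r \right)} = \frac{r + \left(\left(24 - 55\right) - 42\right)}{I + 130} = \frac{r - 73}{130 + I} = \frac{-73 + r}{130 + I}$)
$\left(-48063 + 15672\right) \left(k{\left(-134,-49 \right)} - 27790\right) = \left(-48063 + 15672\right) \left(\frac{-73 - 49}{130 - 134} - 27790\right) = - 32391 \left(\frac{1}{-4} \left(-122\right) - 27790\right) = - 32391 \left(\left(- \frac{1}{4}\right) \left(-122\right) - 27790\right) = - 32391 \left(\frac{61}{2} - 27790\right) = \left(-32391\right) \left(- \frac{55519}{2}\right) = \frac{1798315929}{2}$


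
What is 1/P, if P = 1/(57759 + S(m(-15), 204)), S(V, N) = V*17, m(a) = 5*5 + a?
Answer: 57929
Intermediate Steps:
m(a) = 25 + a
S(V, N) = 17*V
P = 1/57929 (P = 1/(57759 + 17*(25 - 15)) = 1/(57759 + 17*10) = 1/(57759 + 170) = 1/57929 ≈ 1.7263e-5)
1/P = 1/(1/57929) = 57929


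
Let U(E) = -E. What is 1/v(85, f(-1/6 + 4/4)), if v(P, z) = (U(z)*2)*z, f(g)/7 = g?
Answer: -18/1225 ≈ -0.014694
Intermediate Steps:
f(g) = 7*g
v(P, z) = -2*z**2 (v(P, z) = (-z*2)*z = (-2*z)*z = -2*z**2)
1/v(85, f(-1/6 + 4/4)) = 1/(-2*49*(-1/6 + 4/4)**2) = 1/(-2*49*(-1*1/6 + 4*(1/4))**2) = 1/(-2*49*(-1/6 + 1)**2) = 1/(-2*(7*(5/6))**2) = 1/(-2*(35/6)**2) = 1/(-2*1225/36) = 1/(-1225/18) = -18/1225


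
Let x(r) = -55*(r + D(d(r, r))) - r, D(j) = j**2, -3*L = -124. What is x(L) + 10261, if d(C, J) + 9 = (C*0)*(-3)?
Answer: 10474/3 ≈ 3491.3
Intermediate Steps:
d(C, J) = -9 (d(C, J) = -9 + (C*0)*(-3) = -9 + 0*(-3) = -9 + 0 = -9)
L = 124/3 (L = -1/3*(-124) = 124/3 ≈ 41.333)
x(r) = -4455 - 56*r (x(r) = -55*(r + (-9)**2) - r = -55*(r + 81) - r = -55*(81 + r) - r = (-4455 - 55*r) - r = -4455 - 56*r)
x(L) + 10261 = (-4455 - 56*124/3) + 10261 = (-4455 - 6944/3) + 10261 = -20309/3 + 10261 = 10474/3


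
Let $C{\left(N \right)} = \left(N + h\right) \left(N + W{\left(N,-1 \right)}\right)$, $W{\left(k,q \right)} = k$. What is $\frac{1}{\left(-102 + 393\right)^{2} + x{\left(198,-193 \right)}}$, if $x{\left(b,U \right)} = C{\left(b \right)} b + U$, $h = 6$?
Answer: $\frac{1}{16079720} \approx 6.219 \cdot 10^{-8}$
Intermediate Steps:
$C{\left(N \right)} = 2 N \left(6 + N\right)$ ($C{\left(N \right)} = \left(N + 6\right) \left(N + N\right) = \left(6 + N\right) 2 N = 2 N \left(6 + N\right)$)
$x{\left(b,U \right)} = U + 2 b^{2} \left(6 + b\right)$ ($x{\left(b,U \right)} = 2 b \left(6 + b\right) b + U = 2 b^{2} \left(6 + b\right) + U = U + 2 b^{2} \left(6 + b\right)$)
$\frac{1}{\left(-102 + 393\right)^{2} + x{\left(198,-193 \right)}} = \frac{1}{\left(-102 + 393\right)^{2} - \left(193 - 2 \cdot 198^{2} \left(6 + 198\right)\right)} = \frac{1}{291^{2} - \left(193 - 15995232\right)} = \frac{1}{84681 + \left(-193 + 15995232\right)} = \frac{1}{84681 + 15995039} = \frac{1}{16079720}$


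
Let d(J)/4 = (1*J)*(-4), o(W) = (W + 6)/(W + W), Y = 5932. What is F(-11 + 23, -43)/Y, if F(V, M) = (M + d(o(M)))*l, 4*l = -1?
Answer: 2145/1020304 ≈ 0.0021023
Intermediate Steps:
o(W) = (6 + W)/(2*W) (o(W) = (6 + W)/((2*W)) = (6 + W)*(1/(2*W)) = (6 + W)/(2*W))
d(J) = -16*J (d(J) = 4*((1*J)*(-4)) = 4*(J*(-4)) = 4*(-4*J) = -16*J)
l = -1/4 (l = (1/4)*(-1) = -1/4 ≈ -0.25000)
F(V, M) = -M/4 + 2*(6 + M)/M (F(V, M) = (M - 8*(6 + M)/M)*(-1/4) = -M/4 + 2*(6 + M)/M)
F(-11 + 23, -43)/Y = (2 + 12/(-43) - 1/4*(-43))/5932 = (2 + 12*(-1/43) + 43/4)*(1/5932) = (2 - 12/43 + 43/4)*(1/5932) = (2145/172)*(1/5932) = 2145/1020304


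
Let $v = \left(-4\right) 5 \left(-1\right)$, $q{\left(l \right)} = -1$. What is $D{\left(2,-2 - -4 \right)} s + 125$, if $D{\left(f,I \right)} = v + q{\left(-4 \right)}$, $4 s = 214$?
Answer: $\frac{2283}{2} \approx 1141.5$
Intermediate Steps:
$s = \frac{107}{2}$ ($s = \frac{1}{4} \cdot 214 = \frac{107}{2} \approx 53.5$)
$v = 20$ ($v = \left(-20\right) \left(-1\right) = 20$)
$D{\left(f,I \right)} = 19$ ($D{\left(f,I \right)} = 20 - 1 = 19$)
$D{\left(2,-2 - -4 \right)} s + 125 = 19 \cdot \frac{107}{2} + 125 = \frac{2033}{2} + 125 = \frac{2283}{2}$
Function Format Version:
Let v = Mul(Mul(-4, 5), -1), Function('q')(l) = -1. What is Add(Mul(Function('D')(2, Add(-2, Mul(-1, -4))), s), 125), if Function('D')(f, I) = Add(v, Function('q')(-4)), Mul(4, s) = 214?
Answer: Rational(2283, 2) ≈ 1141.5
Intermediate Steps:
s = Rational(107, 2) (s = Mul(Rational(1, 4), 214) = Rational(107, 2) ≈ 53.500)
v = 20 (v = Mul(-20, -1) = 20)
Function('D')(f, I) = 19 (Function('D')(f, I) = Add(20, -1) = 19)
Add(Mul(Function('D')(2, Add(-2, Mul(-1, -4))), s), 125) = Add(Mul(19, Rational(107, 2)), 125) = Add(Rational(2033, 2), 125) = Rational(2283, 2)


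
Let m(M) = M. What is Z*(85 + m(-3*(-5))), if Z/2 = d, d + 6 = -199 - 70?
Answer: -55000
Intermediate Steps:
d = -275 (d = -6 + (-199 - 70) = -6 - 269 = -275)
Z = -550 (Z = 2*(-275) = -550)
Z*(85 + m(-3*(-5))) = -550*(85 - 3*(-5)) = -550*(85 + 15) = -550*100 = -55000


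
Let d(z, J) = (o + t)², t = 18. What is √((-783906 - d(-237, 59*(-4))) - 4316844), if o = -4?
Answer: I*√5100946 ≈ 2258.5*I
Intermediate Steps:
d(z, J) = 196 (d(z, J) = (-4 + 18)² = 14² = 196)
√((-783906 - d(-237, 59*(-4))) - 4316844) = √((-783906 - 1*196) - 4316844) = √((-783906 - 196) - 4316844) = √(-784102 - 4316844) = √(-5100946) = I*√5100946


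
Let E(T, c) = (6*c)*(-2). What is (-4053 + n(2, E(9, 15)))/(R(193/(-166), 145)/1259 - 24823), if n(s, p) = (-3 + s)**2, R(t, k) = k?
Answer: 1275367/7813003 ≈ 0.16324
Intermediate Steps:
E(T, c) = -12*c
(-4053 + n(2, E(9, 15)))/(R(193/(-166), 145)/1259 - 24823) = (-4053 + (-3 + 2)**2)/(145/1259 - 24823) = (-4053 + (-1)**2)/(145*(1/1259) - 24823) = (-4053 + 1)/(145/1259 - 24823) = -4052/(-31252012/1259) = -4052*(-1259/31252012) = 1275367/7813003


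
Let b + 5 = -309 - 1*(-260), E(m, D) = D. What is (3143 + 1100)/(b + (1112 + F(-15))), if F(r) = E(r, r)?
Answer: 4243/1043 ≈ 4.0681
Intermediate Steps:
F(r) = r
b = -54 (b = -5 + (-309 - 1*(-260)) = -5 + (-309 + 260) = -5 - 49 = -54)
(3143 + 1100)/(b + (1112 + F(-15))) = (3143 + 1100)/(-54 + (1112 - 15)) = 4243/(-54 + 1097) = 4243/1043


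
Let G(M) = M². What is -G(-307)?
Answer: -94249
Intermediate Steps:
-G(-307) = -1*(-307)² = -1*94249 = -94249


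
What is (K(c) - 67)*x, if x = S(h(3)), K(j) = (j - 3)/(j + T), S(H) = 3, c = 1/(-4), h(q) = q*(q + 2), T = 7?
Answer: -1822/9 ≈ -202.44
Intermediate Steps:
h(q) = q*(2 + q)
c = -1/4 ≈ -0.25000
K(j) = (-3 + j)/(7 + j) (K(j) = (j - 3)/(j + 7) = (-3 + j)/(7 + j))
x = 3
(K(c) - 67)*x = ((-3 - 1/4)/(7 - 1/4) - 67)*3 = (-13/4/(27/4) - 67)*3 = ((4/27)*(-13/4) - 67)*3 = (-13/27 - 67)*3 = -1822/27*3 = -1822/9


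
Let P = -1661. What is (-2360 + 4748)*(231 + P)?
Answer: -3414840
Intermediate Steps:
(-2360 + 4748)*(231 + P) = (-2360 + 4748)*(231 - 1661) = 2388*(-1430) = -3414840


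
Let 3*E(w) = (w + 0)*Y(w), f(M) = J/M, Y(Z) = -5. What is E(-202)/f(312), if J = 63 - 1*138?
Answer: -21008/15 ≈ -1400.5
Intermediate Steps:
J = -75 (J = 63 - 138 = -75)
f(M) = -75/M
E(w) = -5*w/3 (E(w) = ((w + 0)*(-5))/3 = (w*(-5))/3 = (-5*w)/3 = -5*w/3)
E(-202)/f(312) = (-5/3*(-202))/((-75/312)) = 1010/(3*((-75*1/312))) = 1010/(3*(-25/104)) = (1010/3)*(-104/25) = -21008/15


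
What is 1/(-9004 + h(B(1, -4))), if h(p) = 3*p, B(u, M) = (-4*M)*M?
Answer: -1/9196 ≈ -0.00010874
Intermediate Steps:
B(u, M) = -4*M**2
1/(-9004 + h(B(1, -4))) = 1/(-9004 + 3*(-4*(-4)**2)) = 1/(-9004 + 3*(-4*16)) = 1/(-9004 + 3*(-64)) = 1/(-9004 - 192) = 1/(-9196) = -1/9196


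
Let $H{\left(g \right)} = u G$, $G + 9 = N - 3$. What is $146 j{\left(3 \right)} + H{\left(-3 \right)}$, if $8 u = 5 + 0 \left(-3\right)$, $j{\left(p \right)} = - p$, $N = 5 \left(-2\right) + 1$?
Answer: $- \frac{3609}{8} \approx -451.13$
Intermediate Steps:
$N = -9$ ($N = -10 + 1 = -9$)
$G = -21$ ($G = -9 - 12 = -21$)
$u = \frac{5}{8}$ ($u = \frac{5 + 0 \left(-3\right)}{8} = \frac{5 + 0}{8} = \frac{1}{8} \cdot 5 = \frac{5}{8} \approx 0.625$)
$H{\left(g \right)} = - \frac{105}{8}$ ($H{\left(g \right)} = \frac{5}{8} \left(-21\right) = - \frac{105}{8}$)
$146 j{\left(3 \right)} + H{\left(-3 \right)} = 146 \left(\left(-1\right) 3\right) - \frac{105}{8} = 146 \left(-3\right) - \frac{105}{8} = -438 - \frac{105}{8} = - \frac{3609}{8}$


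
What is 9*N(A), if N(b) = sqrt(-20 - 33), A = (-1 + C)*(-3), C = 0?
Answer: 9*I*sqrt(53) ≈ 65.521*I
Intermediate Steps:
A = 3 (A = (-1 + 0)*(-3) = -1*(-3) = 3)
N(b) = I*sqrt(53) (N(b) = sqrt(-53) = I*sqrt(53))
9*N(A) = 9*(I*sqrt(53)) = 9*I*sqrt(53)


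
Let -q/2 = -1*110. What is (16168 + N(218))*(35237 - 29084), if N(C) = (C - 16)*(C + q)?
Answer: 643874532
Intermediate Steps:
q = 220 (q = -(-2)*110 = -2*(-110) = 220)
N(C) = (-16 + C)*(220 + C) (N(C) = (C - 16)*(C + 220) = (-16 + C)*(220 + C))
(16168 + N(218))*(35237 - 29084) = (16168 + (-3520 + 218² + 204*218))*(35237 - 29084) = (16168 + (-3520 + 47524 + 44472))*6153 = (16168 + 88476)*6153 = 104644*6153 = 643874532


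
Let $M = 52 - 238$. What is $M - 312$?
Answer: $-498$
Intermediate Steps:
$M = -186$
$M - 312 = -186 - 312 = -498$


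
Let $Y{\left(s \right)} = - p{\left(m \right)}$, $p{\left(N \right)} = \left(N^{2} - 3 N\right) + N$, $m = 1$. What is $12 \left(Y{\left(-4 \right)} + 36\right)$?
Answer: $444$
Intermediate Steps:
$p{\left(N \right)} = N^{2} - 2 N$
$Y{\left(s \right)} = 1$ ($Y{\left(s \right)} = - 1 \left(-2 + 1\right) = - 1 \left(-1\right) = \left(-1\right) \left(-1\right) = 1$)
$12 \left(Y{\left(-4 \right)} + 36\right) = 12 \left(1 + 36\right) = 12 \cdot 37 = 444$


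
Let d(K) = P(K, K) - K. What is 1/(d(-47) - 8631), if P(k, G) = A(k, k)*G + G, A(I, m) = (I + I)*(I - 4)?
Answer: -1/233949 ≈ -4.2744e-6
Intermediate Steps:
A(I, m) = 2*I*(-4 + I) (A(I, m) = (2*I)*(-4 + I) = 2*I*(-4 + I))
P(k, G) = G + 2*G*k*(-4 + k) (P(k, G) = (2*k*(-4 + k))*G + G = 2*G*k*(-4 + k) + G = G + 2*G*k*(-4 + k))
d(K) = -K + K*(1 + 2*K*(-4 + K)) (d(K) = K*(1 + 2*K*(-4 + K)) - K = -K + K*(1 + 2*K*(-4 + K)))
1/(d(-47) - 8631) = 1/(2*(-47)**2*(-4 - 47) - 8631) = 1/(2*2209*(-51) - 8631) = 1/(-225318 - 8631) = 1/(-233949) = -1/233949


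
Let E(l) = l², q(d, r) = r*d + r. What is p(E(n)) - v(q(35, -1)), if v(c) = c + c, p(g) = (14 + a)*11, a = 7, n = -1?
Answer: 303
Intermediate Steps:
q(d, r) = r + d*r (q(d, r) = d*r + r = r + d*r)
p(g) = 231 (p(g) = (14 + 7)*11 = 21*11 = 231)
v(c) = 2*c
p(E(n)) - v(q(35, -1)) = 231 - 2*(-(1 + 35)) = 231 - 2*(-1*36) = 231 - 2*(-36) = 231 - 1*(-72) = 231 + 72 = 303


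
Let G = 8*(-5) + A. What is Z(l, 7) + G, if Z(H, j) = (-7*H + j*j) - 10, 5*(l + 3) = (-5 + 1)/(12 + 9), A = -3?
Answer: 259/15 ≈ 17.267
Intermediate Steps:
l = -319/105 (l = -3 + ((-5 + 1)/(12 + 9))/5 = -3 + (-4/21)/5 = -3 + (-4*1/21)/5 = -3 + (⅕)*(-4/21) = -3 - 4/105 = -319/105 ≈ -3.0381)
G = -43 (G = 8*(-5) - 3 = -40 - 3 = -43)
Z(H, j) = -10 + j² - 7*H (Z(H, j) = (-7*H + j²) - 10 = (j² - 7*H) - 10 = -10 + j² - 7*H)
Z(l, 7) + G = (-10 + 7² - 7*(-319/105)) - 43 = (-10 + 49 + 319/15) - 43 = 904/15 - 43 = 259/15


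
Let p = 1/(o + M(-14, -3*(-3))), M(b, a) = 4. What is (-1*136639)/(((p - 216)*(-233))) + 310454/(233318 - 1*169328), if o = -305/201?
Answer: 569846526586/267337837935 ≈ 2.1316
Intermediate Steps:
o = -305/201 (o = -305*1/201 = -305/201 ≈ -1.5174)
p = 201/499 (p = 1/(-305/201 + 4) = 1/(499/201) = 201/499 ≈ 0.40281)
(-1*136639)/(((p - 216)*(-233))) + 310454/(233318 - 1*169328) = (-1*136639)/(((201/499 - 216)*(-233))) + 310454/(233318 - 1*169328) = -136639/((-107583/499*(-233))) + 310454/(233318 - 169328) = -136639/25066839/499 + 310454/63990 = -136639*499/25066839 + 310454*(1/63990) = -68182861/25066839 + 155227/31995 = 569846526586/267337837935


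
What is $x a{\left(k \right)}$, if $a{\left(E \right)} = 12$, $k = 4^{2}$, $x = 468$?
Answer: $5616$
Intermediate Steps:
$k = 16$
$x a{\left(k \right)} = 468 \cdot 12 = 5616$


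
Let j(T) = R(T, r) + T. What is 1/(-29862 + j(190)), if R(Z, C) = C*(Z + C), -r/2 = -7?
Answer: -1/26816 ≈ -3.7291e-5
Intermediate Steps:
r = 14 (r = -2*(-7) = 14)
R(Z, C) = C*(C + Z)
j(T) = 196 + 15*T (j(T) = 14*(14 + T) + T = (196 + 14*T) + T = 196 + 15*T)
1/(-29862 + j(190)) = 1/(-29862 + (196 + 15*190)) = 1/(-29862 + (196 + 2850)) = 1/(-29862 + 3046) = 1/(-26816) = -1/26816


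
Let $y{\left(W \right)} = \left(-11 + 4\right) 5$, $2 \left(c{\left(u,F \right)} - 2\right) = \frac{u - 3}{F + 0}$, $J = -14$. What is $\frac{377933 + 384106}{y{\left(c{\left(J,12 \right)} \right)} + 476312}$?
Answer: $\frac{254013}{158759} \approx 1.6$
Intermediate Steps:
$c{\left(u,F \right)} = 2 + \frac{-3 + u}{2 F}$ ($c{\left(u,F \right)} = 2 + \frac{\left(u - 3\right) \frac{1}{F + 0}}{2} = 2 + \frac{\left(-3 + u\right) \frac{1}{F}}{2} = 2 + \frac{\frac{1}{F} \left(-3 + u\right)}{2} = 2 + \frac{-3 + u}{2 F}$)
$y{\left(W \right)} = -35$ ($y{\left(W \right)} = \left(-7\right) 5 = -35$)
$\frac{377933 + 384106}{y{\left(c{\left(J,12 \right)} \right)} + 476312} = \frac{377933 + 384106}{-35 + 476312} = \frac{762039}{476277} = 762039 \cdot \frac{1}{476277} = \frac{254013}{158759}$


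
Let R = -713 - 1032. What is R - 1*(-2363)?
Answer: 618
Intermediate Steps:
R = -1745
R - 1*(-2363) = -1745 - 1*(-2363) = -1745 + 2363 = 618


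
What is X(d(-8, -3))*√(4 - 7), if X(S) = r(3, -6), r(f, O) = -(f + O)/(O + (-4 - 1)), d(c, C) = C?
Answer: -3*I*√3/11 ≈ -0.47238*I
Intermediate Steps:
r(f, O) = -(O + f)/(-5 + O) (r(f, O) = -(O + f)/(O - 5) = -(O + f)/(-5 + O))
X(S) = -3/11 (X(S) = (-1*(-6) - 1*3)/(-5 - 6) = (6 - 3)/(-11) = -1/11*3 = -3/11)
X(d(-8, -3))*√(4 - 7) = -3*√(4 - 7)/11 = -3*I*√3/11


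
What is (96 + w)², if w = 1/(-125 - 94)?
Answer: 441966529/47961 ≈ 9215.1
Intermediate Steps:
w = -1/219 (w = 1/(-219) = -1/219 ≈ -0.0045662)
(96 + w)² = (96 - 1/219)² = (21023/219)² = 441966529/47961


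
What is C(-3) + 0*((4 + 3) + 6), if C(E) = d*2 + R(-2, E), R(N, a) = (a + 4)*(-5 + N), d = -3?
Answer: -13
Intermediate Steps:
R(N, a) = (-5 + N)*(4 + a) (R(N, a) = (4 + a)*(-5 + N) = (-5 + N)*(4 + a))
C(E) = -34 - 7*E (C(E) = -3*2 + (-20 - 5*E + 4*(-2) - 2*E) = -6 + (-20 - 5*E - 8 - 2*E) = -6 + (-28 - 7*E) = -34 - 7*E)
C(-3) + 0*((4 + 3) + 6) = (-34 - 7*(-3)) + 0*((4 + 3) + 6) = (-34 + 21) + 0*(7 + 6) = -13 + 0*13 = -13 + 0 = -13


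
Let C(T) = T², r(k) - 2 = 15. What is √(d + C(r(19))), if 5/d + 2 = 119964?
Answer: √4158965337126/119962 ≈ 17.000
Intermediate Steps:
d = 5/119962 (d = 5/(-2 + 119964) = 5/119962 ≈ 4.1680e-5)
r(k) = 17 (r(k) = 2 + 15 = 17)
√(d + C(r(19))) = √(5/119962 + 17²) = √(5/119962 + 289) = √(34669023/119962) = √4158965337126/119962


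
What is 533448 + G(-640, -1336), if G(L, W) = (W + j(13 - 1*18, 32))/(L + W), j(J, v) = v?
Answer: 131761819/247 ≈ 5.3345e+5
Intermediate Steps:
G(L, W) = (32 + W)/(L + W) (G(L, W) = (W + 32)/(L + W) = (32 + W)/(L + W))
533448 + G(-640, -1336) = 533448 + (32 - 1336)/(-640 - 1336) = 533448 - 1304/(-1976) = 533448 - 1/1976*(-1304) = 533448 + 163/247 = 131761819/247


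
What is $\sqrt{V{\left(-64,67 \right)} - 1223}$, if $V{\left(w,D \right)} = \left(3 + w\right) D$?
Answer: $3 i \sqrt{590} \approx 72.87 i$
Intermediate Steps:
$V{\left(w,D \right)} = D \left(3 + w\right)$
$\sqrt{V{\left(-64,67 \right)} - 1223} = \sqrt{67 \left(3 - 64\right) - 1223} = \sqrt{67 \left(-61\right) - 1223} = \sqrt{-4087 - 1223} = \sqrt{-5310} = 3 i \sqrt{590}$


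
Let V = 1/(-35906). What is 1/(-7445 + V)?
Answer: -35906/267320171 ≈ -0.00013432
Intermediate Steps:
V = -1/35906 ≈ -2.7851e-5
1/(-7445 + V) = 1/(-7445 - 1/35906) = 1/(-267320171/35906) = -35906/267320171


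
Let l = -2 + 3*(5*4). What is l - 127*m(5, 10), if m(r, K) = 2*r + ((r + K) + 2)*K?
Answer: -22802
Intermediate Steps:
l = 58 (l = -2 + 3*20 = -2 + 60 = 58)
m(r, K) = 2*r + K*(2 + K + r) (m(r, K) = 2*r + ((K + r) + 2)*K = 2*r + (2 + K + r)*K = 2*r + K*(2 + K + r))
l - 127*m(5, 10) = 58 - 127*(10² + 2*10 + 2*5 + 10*5) = 58 - 127*(100 + 20 + 10 + 50) = 58 - 127*180 = 58 - 22860 = -22802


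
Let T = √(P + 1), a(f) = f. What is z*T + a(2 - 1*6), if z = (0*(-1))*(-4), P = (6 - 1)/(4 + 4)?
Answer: -4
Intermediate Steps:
P = 5/8 ≈ 0.62500
T = √26/4 (T = √(5/8 + 1) = √(13/8) = √26/4 ≈ 1.2748)
z = 0 (z = 0*(-4) = 0)
z*T + a(2 - 1*6) = 0*(√26/4) + (2 - 1*6) = 0 + (2 - 6) = 0 - 4 = -4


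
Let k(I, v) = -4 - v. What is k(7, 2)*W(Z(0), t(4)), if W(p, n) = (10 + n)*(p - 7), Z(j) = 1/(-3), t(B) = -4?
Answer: 264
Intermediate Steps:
Z(j) = -1/3
W(p, n) = (-7 + p)*(10 + n) (W(p, n) = (10 + n)*(-7 + p) = (-7 + p)*(10 + n))
k(7, 2)*W(Z(0), t(4)) = (-4 - 1*2)*(-70 - 7*(-4) + 10*(-1/3) - 4*(-1/3)) = (-4 - 2)*(-70 + 28 - 10/3 + 4/3) = -6*(-44) = 264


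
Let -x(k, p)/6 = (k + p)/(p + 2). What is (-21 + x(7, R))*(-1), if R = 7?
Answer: 91/3 ≈ 30.333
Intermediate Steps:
x(k, p) = -6*(k + p)/(2 + p) (x(k, p) = -6*(k + p)/(p + 2) = -6*(k + p)/(2 + p))
(-21 + x(7, R))*(-1) = (-21 + 6*(-1*7 - 1*7)/(2 + 7))*(-1) = (-21 + 6*(-7 - 7)/9)*(-1) = (-21 + 6*(1/9)*(-14))*(-1) = (-21 - 28/3)*(-1) = -91/3*(-1) = 91/3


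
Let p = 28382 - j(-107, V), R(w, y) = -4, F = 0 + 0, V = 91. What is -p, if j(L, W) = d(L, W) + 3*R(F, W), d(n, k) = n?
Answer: -28501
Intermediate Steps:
F = 0
j(L, W) = -12 + L (j(L, W) = L + 3*(-4) = L - 12 = -12 + L)
p = 28501 (p = 28382 - (-12 - 107) = 28382 - 1*(-119) = 28382 + 119 = 28501)
-p = -1*28501 = -28501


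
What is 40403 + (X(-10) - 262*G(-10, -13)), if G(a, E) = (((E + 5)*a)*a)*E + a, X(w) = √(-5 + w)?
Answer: -2681777 + I*√15 ≈ -2.6818e+6 + 3.873*I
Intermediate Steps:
G(a, E) = a + E*a²*(5 + E) (G(a, E) = (((5 + E)*a)*a)*E + a = ((a*(5 + E))*a)*E + a = (a²*(5 + E))*E + a = E*a²*(5 + E) + a = a + E*a²*(5 + E))
40403 + (X(-10) - 262*G(-10, -13)) = 40403 + (√(-5 - 10) - (-2620)*(1 - 10*(-13)² + 5*(-13)*(-10))) = 40403 + (√(-15) - (-2620)*(1 - 10*169 + 650)) = 40403 + (I*√15 - (-2620)*(1 - 1690 + 650)) = 40403 + (I*√15 - (-2620)*(-1039)) = 40403 + (I*√15 - 262*10390) = 40403 + (I*√15 - 2722180) = 40403 + (-2722180 + I*√15) = -2681777 + I*√15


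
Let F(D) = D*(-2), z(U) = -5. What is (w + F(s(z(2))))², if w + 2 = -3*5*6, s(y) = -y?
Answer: 10404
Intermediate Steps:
F(D) = -2*D
w = -92 (w = -2 - 3*5*6 = -2 - 15*6 = -2 - 90 = -92)
(w + F(s(z(2))))² = (-92 - (-2)*(-5))² = (-92 - 2*5)² = (-92 - 10)² = (-102)² = 10404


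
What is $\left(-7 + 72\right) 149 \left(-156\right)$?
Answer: $-1510860$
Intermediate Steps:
$\left(-7 + 72\right) 149 \left(-156\right) = 65 \cdot 149 \left(-156\right) = 9685 \left(-156\right) = -1510860$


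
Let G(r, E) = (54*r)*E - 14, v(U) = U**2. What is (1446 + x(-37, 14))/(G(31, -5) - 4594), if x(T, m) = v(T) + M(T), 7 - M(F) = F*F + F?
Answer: -745/6489 ≈ -0.11481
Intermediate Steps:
G(r, E) = -14 + 54*E*r (G(r, E) = 54*E*r - 14 = -14 + 54*E*r)
M(F) = 7 - F - F**2 (M(F) = 7 - (F*F + F) = 7 - (F**2 + F) = 7 - (F + F**2) = 7 + (-F - F**2) = 7 - F - F**2)
x(T, m) = 7 - T (x(T, m) = T**2 + (7 - T - T**2) = 7 - T)
(1446 + x(-37, 14))/(G(31, -5) - 4594) = (1446 + (7 - 1*(-37)))/((-14 + 54*(-5)*31) - 4594) = (1446 + (7 + 37))/((-14 - 8370) - 4594) = (1446 + 44)/(-8384 - 4594) = 1490/(-12978) = 1490*(-1/12978) = -745/6489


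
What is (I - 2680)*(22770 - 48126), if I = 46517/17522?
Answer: 594755952354/8761 ≈ 6.7887e+7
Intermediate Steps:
I = 46517/17522 (I = 46517*(1/17522) = 46517/17522 ≈ 2.6548)
(I - 2680)*(22770 - 48126) = (46517/17522 - 2680)*(22770 - 48126) = -46912443/17522*(-25356) = 594755952354/8761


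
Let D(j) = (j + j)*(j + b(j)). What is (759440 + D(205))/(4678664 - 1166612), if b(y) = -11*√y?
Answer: 421745/1756026 - 2255*√205/1756026 ≈ 0.22178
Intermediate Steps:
D(j) = 2*j*(j - 11*√j) (D(j) = (j + j)*(j - 11*√j) = (2*j)*(j - 11*√j) = 2*j*(j - 11*√j))
(759440 + D(205))/(4678664 - 1166612) = (759440 + (-4510*√205 + 2*205²))/(4678664 - 1166612) = (759440 + (-4510*√205 + 2*42025))/3512052 = (759440 + (-4510*√205 + 84050))*(1/3512052) = (759440 + (84050 - 4510*√205))*(1/3512052) = (843490 - 4510*√205)*(1/3512052) = 421745/1756026 - 2255*√205/1756026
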